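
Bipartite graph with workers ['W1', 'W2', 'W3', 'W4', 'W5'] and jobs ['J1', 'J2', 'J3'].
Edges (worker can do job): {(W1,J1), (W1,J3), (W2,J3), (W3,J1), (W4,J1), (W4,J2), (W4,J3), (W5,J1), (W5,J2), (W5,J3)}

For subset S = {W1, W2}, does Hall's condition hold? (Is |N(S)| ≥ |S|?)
Yes: |N(S)| = 2, |S| = 2

Subset S = {W1, W2}
Neighbors N(S) = {J1, J3}

|N(S)| = 2, |S| = 2
Hall's condition: |N(S)| ≥ |S| is satisfied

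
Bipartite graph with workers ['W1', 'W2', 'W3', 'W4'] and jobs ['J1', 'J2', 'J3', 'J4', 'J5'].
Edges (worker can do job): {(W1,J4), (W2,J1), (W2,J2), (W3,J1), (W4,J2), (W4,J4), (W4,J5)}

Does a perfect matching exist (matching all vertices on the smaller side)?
Yes, perfect matching exists (size 4)

Perfect matching: {(W1,J4), (W2,J2), (W3,J1), (W4,J5)}
All 4 vertices on the smaller side are matched.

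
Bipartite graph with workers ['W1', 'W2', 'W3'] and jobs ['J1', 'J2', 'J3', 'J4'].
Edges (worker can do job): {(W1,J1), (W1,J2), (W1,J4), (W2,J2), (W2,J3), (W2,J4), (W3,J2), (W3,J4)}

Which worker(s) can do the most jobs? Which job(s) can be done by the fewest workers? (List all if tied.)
Most versatile: W1, W2 (3 jobs); Least covered: J1, J3 (1 workers)

Worker degrees (jobs they can do): W1:3, W2:3, W3:2
Job degrees (workers who can do it): J1:1, J2:3, J3:1, J4:3

Maximum worker degree is 3, achieved by: W1, W2
Minimum job degree is 1, achieved by: J1, J3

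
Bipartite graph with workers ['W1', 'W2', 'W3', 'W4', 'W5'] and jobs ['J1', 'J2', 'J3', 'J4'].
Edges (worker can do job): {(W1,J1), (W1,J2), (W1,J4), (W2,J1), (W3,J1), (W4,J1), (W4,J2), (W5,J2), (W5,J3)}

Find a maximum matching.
Matching: {(W1,J4), (W3,J1), (W4,J2), (W5,J3)}

Maximum matching (size 4):
  W1 → J4
  W3 → J1
  W4 → J2
  W5 → J3

Each worker is assigned to at most one job, and each job to at most one worker.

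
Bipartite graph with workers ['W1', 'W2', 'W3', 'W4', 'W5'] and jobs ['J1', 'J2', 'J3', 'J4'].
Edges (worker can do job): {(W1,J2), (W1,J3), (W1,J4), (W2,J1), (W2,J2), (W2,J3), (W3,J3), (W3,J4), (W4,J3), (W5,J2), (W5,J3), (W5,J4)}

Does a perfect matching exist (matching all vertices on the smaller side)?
Yes, perfect matching exists (size 4)

Perfect matching: {(W1,J2), (W2,J1), (W3,J4), (W5,J3)}
All 4 vertices on the smaller side are matched.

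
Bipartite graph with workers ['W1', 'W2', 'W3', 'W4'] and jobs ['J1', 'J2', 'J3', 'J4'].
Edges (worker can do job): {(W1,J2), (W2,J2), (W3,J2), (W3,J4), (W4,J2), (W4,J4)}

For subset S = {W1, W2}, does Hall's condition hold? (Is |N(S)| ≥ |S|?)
No: |N(S)| = 1, |S| = 2

Subset S = {W1, W2}
Neighbors N(S) = {J2}

|N(S)| = 1, |S| = 2
Hall's condition: |N(S)| ≥ |S| is NOT satisfied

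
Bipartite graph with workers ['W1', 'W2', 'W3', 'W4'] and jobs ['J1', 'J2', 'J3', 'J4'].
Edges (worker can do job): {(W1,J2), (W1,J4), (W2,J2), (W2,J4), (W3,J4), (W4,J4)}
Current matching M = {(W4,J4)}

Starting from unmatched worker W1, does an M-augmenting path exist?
Yes: W1 → J2

An M-augmenting path alternates non-matching / matching edges, starting and ending at unmatched vertices.
Path: W1 → J2
(J2 is unmatched in M, so the path is augmenting.)
Flipping edges along this path would increase |M| from 1 to 2.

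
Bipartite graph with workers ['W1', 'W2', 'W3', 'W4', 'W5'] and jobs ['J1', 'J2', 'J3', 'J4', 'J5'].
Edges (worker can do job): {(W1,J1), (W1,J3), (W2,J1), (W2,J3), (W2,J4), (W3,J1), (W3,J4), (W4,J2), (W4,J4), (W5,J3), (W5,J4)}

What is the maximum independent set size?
Maximum independent set = 6

By König's theorem:
- Min vertex cover = Max matching = 4
- Max independent set = Total vertices - Min vertex cover
- Max independent set = 10 - 4 = 6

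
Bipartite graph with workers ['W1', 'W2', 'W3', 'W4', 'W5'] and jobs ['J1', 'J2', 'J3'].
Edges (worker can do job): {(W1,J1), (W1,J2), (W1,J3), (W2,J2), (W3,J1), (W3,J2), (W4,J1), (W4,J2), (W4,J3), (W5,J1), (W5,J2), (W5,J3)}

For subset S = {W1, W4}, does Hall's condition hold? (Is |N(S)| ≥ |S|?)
Yes: |N(S)| = 3, |S| = 2

Subset S = {W1, W4}
Neighbors N(S) = {J1, J2, J3}

|N(S)| = 3, |S| = 2
Hall's condition: |N(S)| ≥ |S| is satisfied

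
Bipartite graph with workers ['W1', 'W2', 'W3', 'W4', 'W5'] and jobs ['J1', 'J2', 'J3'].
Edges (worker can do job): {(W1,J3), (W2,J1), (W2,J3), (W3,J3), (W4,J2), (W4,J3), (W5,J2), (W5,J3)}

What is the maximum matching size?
Maximum matching size = 3

Maximum matching: {(W2,J1), (W3,J3), (W5,J2)}
Size: 3

This assigns 3 workers to 3 distinct jobs.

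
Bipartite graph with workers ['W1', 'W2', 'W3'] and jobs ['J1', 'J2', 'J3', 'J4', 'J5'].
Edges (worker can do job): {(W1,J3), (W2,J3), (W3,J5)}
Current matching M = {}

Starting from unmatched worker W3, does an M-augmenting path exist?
Yes: W3 → J5

An M-augmenting path alternates non-matching / matching edges, starting and ending at unmatched vertices.
Path: W3 → J5
(J5 is unmatched in M, so the path is augmenting.)
Flipping edges along this path would increase |M| from 0 to 1.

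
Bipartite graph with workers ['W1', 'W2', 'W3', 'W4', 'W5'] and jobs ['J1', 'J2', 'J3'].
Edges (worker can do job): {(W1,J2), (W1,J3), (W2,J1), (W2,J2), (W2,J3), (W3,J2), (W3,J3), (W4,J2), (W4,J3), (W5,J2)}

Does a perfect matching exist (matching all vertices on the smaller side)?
Yes, perfect matching exists (size 3)

Perfect matching: {(W2,J1), (W3,J3), (W5,J2)}
All 3 vertices on the smaller side are matched.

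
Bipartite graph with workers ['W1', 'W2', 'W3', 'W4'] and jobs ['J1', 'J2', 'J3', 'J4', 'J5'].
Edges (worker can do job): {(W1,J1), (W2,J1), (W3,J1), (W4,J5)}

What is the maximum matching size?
Maximum matching size = 2

Maximum matching: {(W3,J1), (W4,J5)}
Size: 2

This assigns 2 workers to 2 distinct jobs.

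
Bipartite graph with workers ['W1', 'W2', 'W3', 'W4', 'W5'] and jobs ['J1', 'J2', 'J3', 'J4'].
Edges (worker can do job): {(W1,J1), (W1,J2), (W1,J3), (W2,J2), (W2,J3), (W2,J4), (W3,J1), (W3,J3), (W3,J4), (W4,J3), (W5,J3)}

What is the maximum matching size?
Maximum matching size = 4

Maximum matching: {(W1,J2), (W2,J4), (W3,J1), (W5,J3)}
Size: 4

This assigns 4 workers to 4 distinct jobs.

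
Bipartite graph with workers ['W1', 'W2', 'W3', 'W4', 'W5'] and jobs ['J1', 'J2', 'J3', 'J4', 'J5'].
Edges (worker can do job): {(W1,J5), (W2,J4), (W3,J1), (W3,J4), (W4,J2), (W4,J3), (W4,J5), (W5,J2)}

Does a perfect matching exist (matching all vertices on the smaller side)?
Yes, perfect matching exists (size 5)

Perfect matching: {(W1,J5), (W2,J4), (W3,J1), (W4,J3), (W5,J2)}
All 5 vertices on the smaller side are matched.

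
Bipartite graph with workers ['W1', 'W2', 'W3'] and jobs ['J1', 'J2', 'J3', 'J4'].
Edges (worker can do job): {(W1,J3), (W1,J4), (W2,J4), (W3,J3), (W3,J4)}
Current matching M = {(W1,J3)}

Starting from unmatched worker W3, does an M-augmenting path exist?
Yes: W3 → J4

An M-augmenting path alternates non-matching / matching edges, starting and ending at unmatched vertices.
Path: W3 → J4
(J4 is unmatched in M, so the path is augmenting.)
Flipping edges along this path would increase |M| from 1 to 2.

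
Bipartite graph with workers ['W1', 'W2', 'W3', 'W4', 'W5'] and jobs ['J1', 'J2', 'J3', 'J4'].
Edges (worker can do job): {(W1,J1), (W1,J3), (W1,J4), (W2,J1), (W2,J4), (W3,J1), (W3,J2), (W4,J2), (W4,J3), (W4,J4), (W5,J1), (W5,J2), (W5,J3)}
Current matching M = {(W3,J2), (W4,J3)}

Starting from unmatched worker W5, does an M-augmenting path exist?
Yes: W5 → J1

An M-augmenting path alternates non-matching / matching edges, starting and ending at unmatched vertices.
Path: W5 → J1
(J1 is unmatched in M, so the path is augmenting.)
Flipping edges along this path would increase |M| from 2 to 3.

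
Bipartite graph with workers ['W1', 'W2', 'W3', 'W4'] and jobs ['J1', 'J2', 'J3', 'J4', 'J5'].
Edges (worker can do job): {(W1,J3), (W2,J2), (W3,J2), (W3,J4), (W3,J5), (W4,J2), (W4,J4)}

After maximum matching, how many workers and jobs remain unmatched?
Unmatched: 0 workers, 1 jobs

Maximum matching size: 4
Workers: 4 total, 4 matched, 0 unmatched
Jobs: 5 total, 4 matched, 1 unmatched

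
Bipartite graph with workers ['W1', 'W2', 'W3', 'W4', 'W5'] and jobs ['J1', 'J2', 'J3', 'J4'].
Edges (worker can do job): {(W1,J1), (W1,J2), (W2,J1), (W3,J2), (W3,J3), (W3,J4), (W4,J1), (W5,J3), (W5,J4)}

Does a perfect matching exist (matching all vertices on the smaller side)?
Yes, perfect matching exists (size 4)

Perfect matching: {(W1,J2), (W3,J3), (W4,J1), (W5,J4)}
All 4 vertices on the smaller side are matched.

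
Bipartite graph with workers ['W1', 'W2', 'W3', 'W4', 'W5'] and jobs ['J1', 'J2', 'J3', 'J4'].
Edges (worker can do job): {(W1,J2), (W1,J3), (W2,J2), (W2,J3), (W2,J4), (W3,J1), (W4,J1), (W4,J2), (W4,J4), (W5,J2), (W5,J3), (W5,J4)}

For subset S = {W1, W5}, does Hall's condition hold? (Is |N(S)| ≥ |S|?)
Yes: |N(S)| = 3, |S| = 2

Subset S = {W1, W5}
Neighbors N(S) = {J2, J3, J4}

|N(S)| = 3, |S| = 2
Hall's condition: |N(S)| ≥ |S| is satisfied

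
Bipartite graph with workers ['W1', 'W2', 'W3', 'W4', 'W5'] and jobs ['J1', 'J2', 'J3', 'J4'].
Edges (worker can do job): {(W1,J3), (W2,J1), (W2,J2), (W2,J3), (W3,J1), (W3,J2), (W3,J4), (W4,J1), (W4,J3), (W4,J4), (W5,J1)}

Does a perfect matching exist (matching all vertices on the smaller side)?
Yes, perfect matching exists (size 4)

Perfect matching: {(W1,J3), (W2,J2), (W3,J1), (W4,J4)}
All 4 vertices on the smaller side are matched.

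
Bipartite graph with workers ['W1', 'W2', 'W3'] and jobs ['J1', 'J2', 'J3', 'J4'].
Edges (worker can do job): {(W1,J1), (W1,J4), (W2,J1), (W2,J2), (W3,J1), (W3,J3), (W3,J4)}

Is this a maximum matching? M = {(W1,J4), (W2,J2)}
No, size 2 is not maximum

Proposed matching has size 2.
Maximum matching size for this graph: 3.

This is NOT maximum - can be improved to size 3.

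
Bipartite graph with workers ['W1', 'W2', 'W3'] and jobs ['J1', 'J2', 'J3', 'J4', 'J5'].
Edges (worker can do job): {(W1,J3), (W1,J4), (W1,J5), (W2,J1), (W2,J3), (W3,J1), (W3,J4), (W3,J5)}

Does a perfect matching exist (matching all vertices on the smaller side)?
Yes, perfect matching exists (size 3)

Perfect matching: {(W1,J3), (W2,J1), (W3,J5)}
All 3 vertices on the smaller side are matched.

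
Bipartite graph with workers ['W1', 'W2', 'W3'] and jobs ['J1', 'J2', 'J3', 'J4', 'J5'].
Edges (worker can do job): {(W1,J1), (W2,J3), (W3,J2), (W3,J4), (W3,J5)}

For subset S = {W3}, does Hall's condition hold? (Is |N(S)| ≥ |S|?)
Yes: |N(S)| = 3, |S| = 1

Subset S = {W3}
Neighbors N(S) = {J2, J4, J5}

|N(S)| = 3, |S| = 1
Hall's condition: |N(S)| ≥ |S| is satisfied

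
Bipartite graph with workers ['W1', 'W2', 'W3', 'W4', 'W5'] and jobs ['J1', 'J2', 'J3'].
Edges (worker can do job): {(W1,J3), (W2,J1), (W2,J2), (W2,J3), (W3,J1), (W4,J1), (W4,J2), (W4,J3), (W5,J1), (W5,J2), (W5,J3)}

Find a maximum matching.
Matching: {(W3,J1), (W4,J3), (W5,J2)}

Maximum matching (size 3):
  W3 → J1
  W4 → J3
  W5 → J2

Each worker is assigned to at most one job, and each job to at most one worker.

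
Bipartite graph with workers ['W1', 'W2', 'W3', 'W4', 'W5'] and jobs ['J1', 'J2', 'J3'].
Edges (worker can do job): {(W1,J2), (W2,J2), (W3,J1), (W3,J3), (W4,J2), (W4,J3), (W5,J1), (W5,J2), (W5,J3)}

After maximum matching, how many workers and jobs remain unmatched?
Unmatched: 2 workers, 0 jobs

Maximum matching size: 3
Workers: 5 total, 3 matched, 2 unmatched
Jobs: 3 total, 3 matched, 0 unmatched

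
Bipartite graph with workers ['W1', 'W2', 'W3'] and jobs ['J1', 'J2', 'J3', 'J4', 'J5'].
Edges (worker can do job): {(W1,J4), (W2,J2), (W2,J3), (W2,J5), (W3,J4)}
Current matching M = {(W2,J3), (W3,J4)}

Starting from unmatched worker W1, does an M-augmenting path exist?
No augmenting path from W1

Alternating search from W1 reaches jobs: {J4}.
Every reachable job is already matched in M, and following those matched edges back to workers exposes no further unvisited jobs.
No M-augmenting path from W1 exists.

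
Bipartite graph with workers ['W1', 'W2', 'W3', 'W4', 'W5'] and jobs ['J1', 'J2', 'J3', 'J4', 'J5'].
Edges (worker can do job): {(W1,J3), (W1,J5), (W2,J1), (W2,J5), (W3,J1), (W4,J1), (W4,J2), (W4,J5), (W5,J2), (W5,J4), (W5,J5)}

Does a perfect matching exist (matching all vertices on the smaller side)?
Yes, perfect matching exists (size 5)

Perfect matching: {(W1,J3), (W2,J5), (W3,J1), (W4,J2), (W5,J4)}
All 5 vertices on the smaller side are matched.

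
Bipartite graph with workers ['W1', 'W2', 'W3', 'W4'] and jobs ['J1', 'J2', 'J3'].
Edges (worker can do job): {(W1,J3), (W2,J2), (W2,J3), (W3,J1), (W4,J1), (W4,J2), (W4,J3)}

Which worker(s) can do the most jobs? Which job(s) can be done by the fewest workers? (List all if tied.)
Most versatile: W4 (3 jobs); Least covered: J1, J2 (2 workers)

Worker degrees (jobs they can do): W1:1, W2:2, W3:1, W4:3
Job degrees (workers who can do it): J1:2, J2:2, J3:3

Maximum worker degree is 3, achieved by: W4
Minimum job degree is 2, achieved by: J1, J2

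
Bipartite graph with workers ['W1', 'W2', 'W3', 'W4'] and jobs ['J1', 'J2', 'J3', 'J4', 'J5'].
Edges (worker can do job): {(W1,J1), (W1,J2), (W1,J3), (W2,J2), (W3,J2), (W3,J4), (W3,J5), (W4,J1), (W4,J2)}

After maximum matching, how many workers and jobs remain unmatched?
Unmatched: 0 workers, 1 jobs

Maximum matching size: 4
Workers: 4 total, 4 matched, 0 unmatched
Jobs: 5 total, 4 matched, 1 unmatched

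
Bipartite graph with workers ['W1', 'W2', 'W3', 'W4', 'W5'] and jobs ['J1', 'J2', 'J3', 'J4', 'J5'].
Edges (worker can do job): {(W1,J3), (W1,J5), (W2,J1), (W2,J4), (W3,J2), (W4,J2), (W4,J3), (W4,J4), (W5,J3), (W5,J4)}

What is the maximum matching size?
Maximum matching size = 5

Maximum matching: {(W1,J5), (W2,J1), (W3,J2), (W4,J3), (W5,J4)}
Size: 5

This assigns 5 workers to 5 distinct jobs.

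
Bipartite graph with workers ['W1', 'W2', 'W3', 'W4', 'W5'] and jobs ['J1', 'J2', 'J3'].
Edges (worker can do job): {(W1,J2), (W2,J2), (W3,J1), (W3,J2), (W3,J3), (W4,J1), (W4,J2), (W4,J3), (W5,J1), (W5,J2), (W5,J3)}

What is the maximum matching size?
Maximum matching size = 3

Maximum matching: {(W3,J2), (W4,J1), (W5,J3)}
Size: 3

This assigns 3 workers to 3 distinct jobs.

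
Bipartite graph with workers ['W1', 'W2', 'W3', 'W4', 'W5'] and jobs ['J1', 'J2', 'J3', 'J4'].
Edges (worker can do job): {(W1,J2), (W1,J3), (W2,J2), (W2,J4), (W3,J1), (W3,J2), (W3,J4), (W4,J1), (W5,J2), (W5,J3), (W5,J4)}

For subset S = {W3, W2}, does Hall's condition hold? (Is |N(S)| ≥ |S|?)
Yes: |N(S)| = 3, |S| = 2

Subset S = {W3, W2}
Neighbors N(S) = {J1, J2, J4}

|N(S)| = 3, |S| = 2
Hall's condition: |N(S)| ≥ |S| is satisfied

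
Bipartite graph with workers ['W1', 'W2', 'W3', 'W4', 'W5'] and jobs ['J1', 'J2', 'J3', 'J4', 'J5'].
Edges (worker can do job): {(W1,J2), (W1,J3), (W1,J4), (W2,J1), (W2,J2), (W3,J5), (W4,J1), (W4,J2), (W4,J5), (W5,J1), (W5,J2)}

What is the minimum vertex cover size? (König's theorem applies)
Minimum vertex cover size = 4

By König's theorem: in bipartite graphs,
min vertex cover = max matching = 4

Maximum matching has size 4, so minimum vertex cover also has size 4.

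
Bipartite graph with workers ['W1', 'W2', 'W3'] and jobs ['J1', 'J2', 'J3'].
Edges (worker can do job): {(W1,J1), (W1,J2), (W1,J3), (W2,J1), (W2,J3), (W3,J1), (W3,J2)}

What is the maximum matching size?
Maximum matching size = 3

Maximum matching: {(W1,J1), (W2,J3), (W3,J2)}
Size: 3

This assigns 3 workers to 3 distinct jobs.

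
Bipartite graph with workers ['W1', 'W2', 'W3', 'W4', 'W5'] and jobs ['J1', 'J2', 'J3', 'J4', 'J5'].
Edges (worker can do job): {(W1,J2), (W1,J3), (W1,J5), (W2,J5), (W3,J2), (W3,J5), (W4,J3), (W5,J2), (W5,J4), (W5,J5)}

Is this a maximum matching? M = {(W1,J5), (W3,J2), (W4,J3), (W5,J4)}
Yes, size 4 is maximum

Proposed matching has size 4.
Maximum matching size for this graph: 4.

This is a maximum matching.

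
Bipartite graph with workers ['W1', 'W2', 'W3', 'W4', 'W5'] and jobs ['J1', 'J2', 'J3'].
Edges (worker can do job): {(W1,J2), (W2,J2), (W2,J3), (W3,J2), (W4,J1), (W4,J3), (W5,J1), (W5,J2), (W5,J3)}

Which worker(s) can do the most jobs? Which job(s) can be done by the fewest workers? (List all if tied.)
Most versatile: W5 (3 jobs); Least covered: J1 (2 workers)

Worker degrees (jobs they can do): W1:1, W2:2, W3:1, W4:2, W5:3
Job degrees (workers who can do it): J1:2, J2:4, J3:3

Maximum worker degree is 3, achieved by: W5
Minimum job degree is 2, achieved by: J1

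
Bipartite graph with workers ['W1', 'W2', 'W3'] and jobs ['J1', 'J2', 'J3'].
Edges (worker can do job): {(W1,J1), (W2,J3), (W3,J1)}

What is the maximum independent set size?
Maximum independent set = 4

By König's theorem:
- Min vertex cover = Max matching = 2
- Max independent set = Total vertices - Min vertex cover
- Max independent set = 6 - 2 = 4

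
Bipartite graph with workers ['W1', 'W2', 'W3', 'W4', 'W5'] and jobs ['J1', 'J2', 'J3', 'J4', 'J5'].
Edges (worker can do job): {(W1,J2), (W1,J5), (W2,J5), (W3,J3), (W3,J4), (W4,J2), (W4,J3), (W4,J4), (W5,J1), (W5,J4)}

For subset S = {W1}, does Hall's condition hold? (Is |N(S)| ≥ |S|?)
Yes: |N(S)| = 2, |S| = 1

Subset S = {W1}
Neighbors N(S) = {J2, J5}

|N(S)| = 2, |S| = 1
Hall's condition: |N(S)| ≥ |S| is satisfied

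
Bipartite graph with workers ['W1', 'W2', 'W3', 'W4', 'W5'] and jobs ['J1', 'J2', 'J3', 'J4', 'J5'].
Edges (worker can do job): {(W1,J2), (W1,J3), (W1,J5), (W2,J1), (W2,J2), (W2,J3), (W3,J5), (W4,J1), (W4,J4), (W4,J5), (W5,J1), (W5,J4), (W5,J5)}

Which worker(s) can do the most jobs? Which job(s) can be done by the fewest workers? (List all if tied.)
Most versatile: W1, W2, W4, W5 (3 jobs); Least covered: J2, J3, J4 (2 workers)

Worker degrees (jobs they can do): W1:3, W2:3, W3:1, W4:3, W5:3
Job degrees (workers who can do it): J1:3, J2:2, J3:2, J4:2, J5:4

Maximum worker degree is 3, achieved by: W1, W2, W4, W5
Minimum job degree is 2, achieved by: J2, J3, J4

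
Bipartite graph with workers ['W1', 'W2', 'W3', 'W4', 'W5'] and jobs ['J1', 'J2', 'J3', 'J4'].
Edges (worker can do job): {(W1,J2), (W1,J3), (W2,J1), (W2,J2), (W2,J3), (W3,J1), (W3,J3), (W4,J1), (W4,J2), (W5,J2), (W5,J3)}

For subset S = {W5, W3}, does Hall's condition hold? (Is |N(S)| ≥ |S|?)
Yes: |N(S)| = 3, |S| = 2

Subset S = {W5, W3}
Neighbors N(S) = {J1, J2, J3}

|N(S)| = 3, |S| = 2
Hall's condition: |N(S)| ≥ |S| is satisfied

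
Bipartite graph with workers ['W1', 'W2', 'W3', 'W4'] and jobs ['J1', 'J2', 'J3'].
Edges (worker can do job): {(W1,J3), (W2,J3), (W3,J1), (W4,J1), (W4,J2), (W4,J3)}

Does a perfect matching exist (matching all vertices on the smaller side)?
Yes, perfect matching exists (size 3)

Perfect matching: {(W1,J3), (W3,J1), (W4,J2)}
All 3 vertices on the smaller side are matched.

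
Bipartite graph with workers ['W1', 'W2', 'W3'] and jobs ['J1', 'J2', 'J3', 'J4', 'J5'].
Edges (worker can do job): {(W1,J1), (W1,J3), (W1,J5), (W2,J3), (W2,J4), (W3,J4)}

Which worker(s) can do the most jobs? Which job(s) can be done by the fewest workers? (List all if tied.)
Most versatile: W1 (3 jobs); Least covered: J2 (0 workers)

Worker degrees (jobs they can do): W1:3, W2:2, W3:1
Job degrees (workers who can do it): J1:1, J2:0, J3:2, J4:2, J5:1

Maximum worker degree is 3, achieved by: W1
Minimum job degree is 0, achieved by: J2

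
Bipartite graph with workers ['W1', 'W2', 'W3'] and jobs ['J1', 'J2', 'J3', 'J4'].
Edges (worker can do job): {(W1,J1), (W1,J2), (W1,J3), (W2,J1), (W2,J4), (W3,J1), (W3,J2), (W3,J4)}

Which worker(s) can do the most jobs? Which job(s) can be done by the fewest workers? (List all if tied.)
Most versatile: W1, W3 (3 jobs); Least covered: J3 (1 workers)

Worker degrees (jobs they can do): W1:3, W2:2, W3:3
Job degrees (workers who can do it): J1:3, J2:2, J3:1, J4:2

Maximum worker degree is 3, achieved by: W1, W3
Minimum job degree is 1, achieved by: J3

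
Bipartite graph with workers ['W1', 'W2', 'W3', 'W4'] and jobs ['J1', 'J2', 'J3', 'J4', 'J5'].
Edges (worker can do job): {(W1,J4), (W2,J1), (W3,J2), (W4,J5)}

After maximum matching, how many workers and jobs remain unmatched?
Unmatched: 0 workers, 1 jobs

Maximum matching size: 4
Workers: 4 total, 4 matched, 0 unmatched
Jobs: 5 total, 4 matched, 1 unmatched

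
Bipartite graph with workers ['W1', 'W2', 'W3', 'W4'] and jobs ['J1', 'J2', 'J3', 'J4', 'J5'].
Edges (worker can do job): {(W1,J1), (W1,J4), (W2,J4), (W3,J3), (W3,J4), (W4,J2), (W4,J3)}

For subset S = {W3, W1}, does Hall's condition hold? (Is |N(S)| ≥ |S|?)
Yes: |N(S)| = 3, |S| = 2

Subset S = {W3, W1}
Neighbors N(S) = {J1, J3, J4}

|N(S)| = 3, |S| = 2
Hall's condition: |N(S)| ≥ |S| is satisfied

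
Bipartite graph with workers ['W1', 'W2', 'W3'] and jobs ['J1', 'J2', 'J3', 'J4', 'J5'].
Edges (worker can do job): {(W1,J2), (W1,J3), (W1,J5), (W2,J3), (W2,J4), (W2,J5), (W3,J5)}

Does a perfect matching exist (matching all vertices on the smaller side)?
Yes, perfect matching exists (size 3)

Perfect matching: {(W1,J2), (W2,J3), (W3,J5)}
All 3 vertices on the smaller side are matched.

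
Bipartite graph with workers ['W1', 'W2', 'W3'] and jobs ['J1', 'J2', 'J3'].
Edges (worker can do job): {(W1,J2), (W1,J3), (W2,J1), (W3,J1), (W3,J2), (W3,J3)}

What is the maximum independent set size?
Maximum independent set = 3

By König's theorem:
- Min vertex cover = Max matching = 3
- Max independent set = Total vertices - Min vertex cover
- Max independent set = 6 - 3 = 3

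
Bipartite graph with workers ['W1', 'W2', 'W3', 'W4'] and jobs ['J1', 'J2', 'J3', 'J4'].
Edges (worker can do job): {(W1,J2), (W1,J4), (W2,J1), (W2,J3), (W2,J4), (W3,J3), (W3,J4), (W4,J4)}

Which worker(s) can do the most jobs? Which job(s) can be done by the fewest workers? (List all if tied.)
Most versatile: W2 (3 jobs); Least covered: J1, J2 (1 workers)

Worker degrees (jobs they can do): W1:2, W2:3, W3:2, W4:1
Job degrees (workers who can do it): J1:1, J2:1, J3:2, J4:4

Maximum worker degree is 3, achieved by: W2
Minimum job degree is 1, achieved by: J1, J2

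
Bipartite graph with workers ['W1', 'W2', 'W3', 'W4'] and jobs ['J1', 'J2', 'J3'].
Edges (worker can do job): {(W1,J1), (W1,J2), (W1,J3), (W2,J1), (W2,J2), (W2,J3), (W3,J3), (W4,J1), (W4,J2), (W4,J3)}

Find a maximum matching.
Matching: {(W1,J1), (W3,J3), (W4,J2)}

Maximum matching (size 3):
  W1 → J1
  W3 → J3
  W4 → J2

Each worker is assigned to at most one job, and each job to at most one worker.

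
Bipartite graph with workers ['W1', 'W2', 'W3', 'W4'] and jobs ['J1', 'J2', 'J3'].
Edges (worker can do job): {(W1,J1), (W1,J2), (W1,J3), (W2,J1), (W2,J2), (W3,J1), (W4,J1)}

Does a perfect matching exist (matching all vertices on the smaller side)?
Yes, perfect matching exists (size 3)

Perfect matching: {(W1,J3), (W2,J2), (W4,J1)}
All 3 vertices on the smaller side are matched.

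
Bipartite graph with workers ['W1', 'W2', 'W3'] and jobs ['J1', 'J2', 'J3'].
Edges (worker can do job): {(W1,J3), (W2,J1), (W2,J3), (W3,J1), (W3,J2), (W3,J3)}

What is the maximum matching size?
Maximum matching size = 3

Maximum matching: {(W1,J3), (W2,J1), (W3,J2)}
Size: 3

This assigns 3 workers to 3 distinct jobs.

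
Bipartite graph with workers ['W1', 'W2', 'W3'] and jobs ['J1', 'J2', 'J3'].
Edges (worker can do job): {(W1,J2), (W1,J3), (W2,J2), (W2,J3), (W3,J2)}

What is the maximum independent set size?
Maximum independent set = 4

By König's theorem:
- Min vertex cover = Max matching = 2
- Max independent set = Total vertices - Min vertex cover
- Max independent set = 6 - 2 = 4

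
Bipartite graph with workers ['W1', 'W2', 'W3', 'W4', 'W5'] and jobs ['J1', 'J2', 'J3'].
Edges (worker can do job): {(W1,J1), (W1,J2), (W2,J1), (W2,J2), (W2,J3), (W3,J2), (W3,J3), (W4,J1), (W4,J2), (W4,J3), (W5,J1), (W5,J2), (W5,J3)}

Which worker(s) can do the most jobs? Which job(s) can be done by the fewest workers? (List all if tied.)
Most versatile: W2, W4, W5 (3 jobs); Least covered: J1, J3 (4 workers)

Worker degrees (jobs they can do): W1:2, W2:3, W3:2, W4:3, W5:3
Job degrees (workers who can do it): J1:4, J2:5, J3:4

Maximum worker degree is 3, achieved by: W2, W4, W5
Minimum job degree is 4, achieved by: J1, J3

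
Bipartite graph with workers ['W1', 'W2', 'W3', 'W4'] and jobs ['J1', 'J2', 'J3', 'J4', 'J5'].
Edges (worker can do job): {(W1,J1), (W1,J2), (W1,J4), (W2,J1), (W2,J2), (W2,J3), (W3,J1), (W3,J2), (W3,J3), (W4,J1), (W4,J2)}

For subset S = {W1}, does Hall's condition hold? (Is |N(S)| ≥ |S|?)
Yes: |N(S)| = 3, |S| = 1

Subset S = {W1}
Neighbors N(S) = {J1, J2, J4}

|N(S)| = 3, |S| = 1
Hall's condition: |N(S)| ≥ |S| is satisfied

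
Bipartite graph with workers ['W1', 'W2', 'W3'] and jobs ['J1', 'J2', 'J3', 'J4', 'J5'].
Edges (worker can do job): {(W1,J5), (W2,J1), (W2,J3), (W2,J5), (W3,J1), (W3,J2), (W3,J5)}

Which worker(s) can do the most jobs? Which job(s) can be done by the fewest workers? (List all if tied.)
Most versatile: W2, W3 (3 jobs); Least covered: J4 (0 workers)

Worker degrees (jobs they can do): W1:1, W2:3, W3:3
Job degrees (workers who can do it): J1:2, J2:1, J3:1, J4:0, J5:3

Maximum worker degree is 3, achieved by: W2, W3
Minimum job degree is 0, achieved by: J4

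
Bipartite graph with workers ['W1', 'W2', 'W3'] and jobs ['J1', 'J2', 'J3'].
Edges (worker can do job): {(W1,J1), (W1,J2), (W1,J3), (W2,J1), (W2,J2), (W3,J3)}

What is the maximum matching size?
Maximum matching size = 3

Maximum matching: {(W1,J1), (W2,J2), (W3,J3)}
Size: 3

This assigns 3 workers to 3 distinct jobs.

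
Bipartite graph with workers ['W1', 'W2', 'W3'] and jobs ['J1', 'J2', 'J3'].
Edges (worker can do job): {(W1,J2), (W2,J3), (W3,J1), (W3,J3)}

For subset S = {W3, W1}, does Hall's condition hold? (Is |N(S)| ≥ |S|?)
Yes: |N(S)| = 3, |S| = 2

Subset S = {W3, W1}
Neighbors N(S) = {J1, J2, J3}

|N(S)| = 3, |S| = 2
Hall's condition: |N(S)| ≥ |S| is satisfied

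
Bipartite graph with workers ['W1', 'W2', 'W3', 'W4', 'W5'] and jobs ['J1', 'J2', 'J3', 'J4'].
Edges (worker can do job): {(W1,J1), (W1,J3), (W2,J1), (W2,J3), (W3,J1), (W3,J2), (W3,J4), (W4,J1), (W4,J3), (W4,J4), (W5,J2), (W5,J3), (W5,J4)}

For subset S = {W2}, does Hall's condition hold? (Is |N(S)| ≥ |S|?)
Yes: |N(S)| = 2, |S| = 1

Subset S = {W2}
Neighbors N(S) = {J1, J3}

|N(S)| = 2, |S| = 1
Hall's condition: |N(S)| ≥ |S| is satisfied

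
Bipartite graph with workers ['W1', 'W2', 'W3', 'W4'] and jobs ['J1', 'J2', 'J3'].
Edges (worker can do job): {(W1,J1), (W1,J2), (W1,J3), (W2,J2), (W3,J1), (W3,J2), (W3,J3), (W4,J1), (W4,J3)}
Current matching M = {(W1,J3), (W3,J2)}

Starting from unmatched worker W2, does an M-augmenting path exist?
Yes: W2 → J2 → W3 → J1

An M-augmenting path alternates non-matching / matching edges, starting and ending at unmatched vertices.
Path: W2 → J2 → W3 → J1
(J1 is unmatched in M, so the path is augmenting.)
Flipping edges along this path would increase |M| from 2 to 3.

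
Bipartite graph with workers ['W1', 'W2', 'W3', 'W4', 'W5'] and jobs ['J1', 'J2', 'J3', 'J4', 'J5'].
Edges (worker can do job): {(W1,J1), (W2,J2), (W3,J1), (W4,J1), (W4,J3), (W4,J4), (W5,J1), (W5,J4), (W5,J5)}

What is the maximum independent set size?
Maximum independent set = 6

By König's theorem:
- Min vertex cover = Max matching = 4
- Max independent set = Total vertices - Min vertex cover
- Max independent set = 10 - 4 = 6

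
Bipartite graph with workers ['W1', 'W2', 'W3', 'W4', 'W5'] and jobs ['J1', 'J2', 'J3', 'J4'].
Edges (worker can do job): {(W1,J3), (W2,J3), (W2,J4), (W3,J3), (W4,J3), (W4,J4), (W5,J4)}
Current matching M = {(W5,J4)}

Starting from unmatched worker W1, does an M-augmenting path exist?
Yes: W1 → J3

An M-augmenting path alternates non-matching / matching edges, starting and ending at unmatched vertices.
Path: W1 → J3
(J3 is unmatched in M, so the path is augmenting.)
Flipping edges along this path would increase |M| from 1 to 2.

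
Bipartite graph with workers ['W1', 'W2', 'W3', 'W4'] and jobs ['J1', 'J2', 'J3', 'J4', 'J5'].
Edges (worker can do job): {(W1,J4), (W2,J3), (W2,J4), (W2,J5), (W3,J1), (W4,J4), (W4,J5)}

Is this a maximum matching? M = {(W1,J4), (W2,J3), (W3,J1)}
No, size 3 is not maximum

Proposed matching has size 3.
Maximum matching size for this graph: 4.

This is NOT maximum - can be improved to size 4.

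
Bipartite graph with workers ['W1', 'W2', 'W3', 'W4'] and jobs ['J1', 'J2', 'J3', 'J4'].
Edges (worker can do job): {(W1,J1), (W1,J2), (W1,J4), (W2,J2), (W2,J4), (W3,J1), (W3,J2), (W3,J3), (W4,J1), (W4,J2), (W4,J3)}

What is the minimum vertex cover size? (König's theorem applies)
Minimum vertex cover size = 4

By König's theorem: in bipartite graphs,
min vertex cover = max matching = 4

Maximum matching has size 4, so minimum vertex cover also has size 4.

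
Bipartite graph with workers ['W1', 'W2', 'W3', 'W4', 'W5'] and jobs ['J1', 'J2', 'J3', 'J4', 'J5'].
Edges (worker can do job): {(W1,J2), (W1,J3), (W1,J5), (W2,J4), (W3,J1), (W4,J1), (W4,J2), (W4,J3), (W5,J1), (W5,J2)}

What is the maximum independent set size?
Maximum independent set = 5

By König's theorem:
- Min vertex cover = Max matching = 5
- Max independent set = Total vertices - Min vertex cover
- Max independent set = 10 - 5 = 5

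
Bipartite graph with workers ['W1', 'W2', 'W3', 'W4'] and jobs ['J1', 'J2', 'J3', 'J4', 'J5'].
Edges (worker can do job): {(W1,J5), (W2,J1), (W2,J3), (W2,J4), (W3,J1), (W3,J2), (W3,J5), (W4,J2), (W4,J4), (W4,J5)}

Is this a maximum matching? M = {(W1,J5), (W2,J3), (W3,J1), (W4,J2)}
Yes, size 4 is maximum

Proposed matching has size 4.
Maximum matching size for this graph: 4.

This is a maximum matching.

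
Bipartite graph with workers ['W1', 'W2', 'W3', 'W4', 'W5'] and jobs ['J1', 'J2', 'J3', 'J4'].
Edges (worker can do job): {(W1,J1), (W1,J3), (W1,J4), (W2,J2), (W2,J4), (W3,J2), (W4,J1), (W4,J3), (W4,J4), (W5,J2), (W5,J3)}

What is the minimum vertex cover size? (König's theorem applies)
Minimum vertex cover size = 4

By König's theorem: in bipartite graphs,
min vertex cover = max matching = 4

Maximum matching has size 4, so minimum vertex cover also has size 4.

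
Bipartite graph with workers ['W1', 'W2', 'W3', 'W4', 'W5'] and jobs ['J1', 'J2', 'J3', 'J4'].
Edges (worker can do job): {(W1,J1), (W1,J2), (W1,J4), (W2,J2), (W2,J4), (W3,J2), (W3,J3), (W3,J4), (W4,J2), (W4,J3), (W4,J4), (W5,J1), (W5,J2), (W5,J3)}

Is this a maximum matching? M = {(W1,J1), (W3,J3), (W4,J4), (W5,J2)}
Yes, size 4 is maximum

Proposed matching has size 4.
Maximum matching size for this graph: 4.

This is a maximum matching.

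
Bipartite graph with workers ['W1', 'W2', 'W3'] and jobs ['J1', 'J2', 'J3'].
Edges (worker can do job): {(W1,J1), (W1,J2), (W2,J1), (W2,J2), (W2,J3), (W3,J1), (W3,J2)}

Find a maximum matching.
Matching: {(W1,J2), (W2,J3), (W3,J1)}

Maximum matching (size 3):
  W1 → J2
  W2 → J3
  W3 → J1

Each worker is assigned to at most one job, and each job to at most one worker.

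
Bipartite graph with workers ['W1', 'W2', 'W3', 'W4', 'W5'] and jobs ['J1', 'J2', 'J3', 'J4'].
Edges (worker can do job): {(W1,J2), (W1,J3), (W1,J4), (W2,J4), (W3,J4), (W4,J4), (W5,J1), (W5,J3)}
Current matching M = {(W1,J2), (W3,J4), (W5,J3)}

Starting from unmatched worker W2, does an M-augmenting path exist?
No augmenting path from W2

Alternating search from W2 reaches jobs: {J4}.
Every reachable job is already matched in M, and following those matched edges back to workers exposes no further unvisited jobs.
No M-augmenting path from W2 exists.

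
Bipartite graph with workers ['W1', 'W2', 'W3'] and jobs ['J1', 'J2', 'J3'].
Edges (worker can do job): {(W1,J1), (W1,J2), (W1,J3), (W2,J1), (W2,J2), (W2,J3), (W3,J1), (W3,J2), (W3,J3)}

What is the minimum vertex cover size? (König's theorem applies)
Minimum vertex cover size = 3

By König's theorem: in bipartite graphs,
min vertex cover = max matching = 3

Maximum matching has size 3, so minimum vertex cover also has size 3.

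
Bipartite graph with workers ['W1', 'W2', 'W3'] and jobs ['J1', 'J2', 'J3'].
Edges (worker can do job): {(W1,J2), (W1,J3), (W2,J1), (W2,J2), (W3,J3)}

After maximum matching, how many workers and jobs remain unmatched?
Unmatched: 0 workers, 0 jobs

Maximum matching size: 3
Workers: 3 total, 3 matched, 0 unmatched
Jobs: 3 total, 3 matched, 0 unmatched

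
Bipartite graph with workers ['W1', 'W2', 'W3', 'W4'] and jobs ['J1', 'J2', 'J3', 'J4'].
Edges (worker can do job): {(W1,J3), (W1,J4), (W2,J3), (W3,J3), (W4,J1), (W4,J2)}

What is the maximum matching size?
Maximum matching size = 3

Maximum matching: {(W1,J4), (W3,J3), (W4,J2)}
Size: 3

This assigns 3 workers to 3 distinct jobs.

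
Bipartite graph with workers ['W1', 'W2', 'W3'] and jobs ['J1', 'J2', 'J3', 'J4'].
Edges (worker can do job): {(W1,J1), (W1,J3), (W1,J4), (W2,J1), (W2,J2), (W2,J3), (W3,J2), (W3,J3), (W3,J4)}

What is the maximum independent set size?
Maximum independent set = 4

By König's theorem:
- Min vertex cover = Max matching = 3
- Max independent set = Total vertices - Min vertex cover
- Max independent set = 7 - 3 = 4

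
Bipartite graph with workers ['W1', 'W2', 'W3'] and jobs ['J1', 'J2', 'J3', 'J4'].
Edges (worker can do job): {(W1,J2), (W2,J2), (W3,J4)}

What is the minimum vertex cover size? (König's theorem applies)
Minimum vertex cover size = 2

By König's theorem: in bipartite graphs,
min vertex cover = max matching = 2

Maximum matching has size 2, so minimum vertex cover also has size 2.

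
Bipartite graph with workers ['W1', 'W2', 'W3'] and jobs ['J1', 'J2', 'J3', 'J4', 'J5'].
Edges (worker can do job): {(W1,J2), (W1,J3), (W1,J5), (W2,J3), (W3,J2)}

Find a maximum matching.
Matching: {(W1,J5), (W2,J3), (W3,J2)}

Maximum matching (size 3):
  W1 → J5
  W2 → J3
  W3 → J2

Each worker is assigned to at most one job, and each job to at most one worker.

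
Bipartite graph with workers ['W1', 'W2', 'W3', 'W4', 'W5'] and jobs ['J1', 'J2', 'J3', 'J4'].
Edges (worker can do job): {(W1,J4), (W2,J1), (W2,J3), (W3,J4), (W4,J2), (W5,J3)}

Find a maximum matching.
Matching: {(W2,J1), (W3,J4), (W4,J2), (W5,J3)}

Maximum matching (size 4):
  W2 → J1
  W3 → J4
  W4 → J2
  W5 → J3

Each worker is assigned to at most one job, and each job to at most one worker.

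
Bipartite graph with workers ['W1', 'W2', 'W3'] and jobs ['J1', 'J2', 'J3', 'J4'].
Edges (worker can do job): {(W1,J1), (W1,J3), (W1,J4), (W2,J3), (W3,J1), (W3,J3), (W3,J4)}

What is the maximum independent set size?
Maximum independent set = 4

By König's theorem:
- Min vertex cover = Max matching = 3
- Max independent set = Total vertices - Min vertex cover
- Max independent set = 7 - 3 = 4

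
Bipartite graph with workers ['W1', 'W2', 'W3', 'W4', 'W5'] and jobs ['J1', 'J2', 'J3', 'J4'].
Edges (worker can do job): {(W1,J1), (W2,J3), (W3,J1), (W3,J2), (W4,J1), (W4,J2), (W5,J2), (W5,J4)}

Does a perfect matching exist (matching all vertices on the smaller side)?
Yes, perfect matching exists (size 4)

Perfect matching: {(W2,J3), (W3,J1), (W4,J2), (W5,J4)}
All 4 vertices on the smaller side are matched.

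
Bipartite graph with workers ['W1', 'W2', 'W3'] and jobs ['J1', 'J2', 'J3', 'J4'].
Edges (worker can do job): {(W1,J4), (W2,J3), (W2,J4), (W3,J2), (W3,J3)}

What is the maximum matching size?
Maximum matching size = 3

Maximum matching: {(W1,J4), (W2,J3), (W3,J2)}
Size: 3

This assigns 3 workers to 3 distinct jobs.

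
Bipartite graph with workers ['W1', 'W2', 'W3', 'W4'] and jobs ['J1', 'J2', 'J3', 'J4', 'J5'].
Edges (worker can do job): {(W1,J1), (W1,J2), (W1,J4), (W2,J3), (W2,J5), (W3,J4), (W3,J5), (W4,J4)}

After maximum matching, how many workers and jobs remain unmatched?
Unmatched: 0 workers, 1 jobs

Maximum matching size: 4
Workers: 4 total, 4 matched, 0 unmatched
Jobs: 5 total, 4 matched, 1 unmatched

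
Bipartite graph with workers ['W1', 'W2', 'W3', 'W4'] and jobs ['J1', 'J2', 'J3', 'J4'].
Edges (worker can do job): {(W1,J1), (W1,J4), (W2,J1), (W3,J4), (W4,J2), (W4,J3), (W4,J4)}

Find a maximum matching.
Matching: {(W1,J1), (W3,J4), (W4,J2)}

Maximum matching (size 3):
  W1 → J1
  W3 → J4
  W4 → J2

Each worker is assigned to at most one job, and each job to at most one worker.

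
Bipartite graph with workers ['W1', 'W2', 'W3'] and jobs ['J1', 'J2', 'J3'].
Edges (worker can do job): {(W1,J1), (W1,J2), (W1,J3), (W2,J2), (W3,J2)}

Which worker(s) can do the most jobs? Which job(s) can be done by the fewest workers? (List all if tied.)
Most versatile: W1 (3 jobs); Least covered: J1, J3 (1 workers)

Worker degrees (jobs they can do): W1:3, W2:1, W3:1
Job degrees (workers who can do it): J1:1, J2:3, J3:1

Maximum worker degree is 3, achieved by: W1
Minimum job degree is 1, achieved by: J1, J3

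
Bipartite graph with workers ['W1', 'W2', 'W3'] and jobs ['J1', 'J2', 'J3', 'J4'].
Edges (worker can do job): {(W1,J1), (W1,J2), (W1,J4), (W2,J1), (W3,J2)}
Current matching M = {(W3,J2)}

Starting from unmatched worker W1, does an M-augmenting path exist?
Yes: W1 → J4

An M-augmenting path alternates non-matching / matching edges, starting and ending at unmatched vertices.
Path: W1 → J4
(J4 is unmatched in M, so the path is augmenting.)
Flipping edges along this path would increase |M| from 1 to 2.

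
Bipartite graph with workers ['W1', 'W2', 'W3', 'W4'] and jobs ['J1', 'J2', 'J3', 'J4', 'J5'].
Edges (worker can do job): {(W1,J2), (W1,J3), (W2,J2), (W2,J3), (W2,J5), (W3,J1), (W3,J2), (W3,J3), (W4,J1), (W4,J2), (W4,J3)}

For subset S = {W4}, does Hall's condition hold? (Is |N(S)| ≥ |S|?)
Yes: |N(S)| = 3, |S| = 1

Subset S = {W4}
Neighbors N(S) = {J1, J2, J3}

|N(S)| = 3, |S| = 1
Hall's condition: |N(S)| ≥ |S| is satisfied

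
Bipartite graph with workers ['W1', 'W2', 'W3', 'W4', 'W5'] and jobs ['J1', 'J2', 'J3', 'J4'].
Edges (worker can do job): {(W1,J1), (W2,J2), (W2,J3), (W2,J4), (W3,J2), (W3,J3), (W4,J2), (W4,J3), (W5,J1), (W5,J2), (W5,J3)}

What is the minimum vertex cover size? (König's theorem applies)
Minimum vertex cover size = 4

By König's theorem: in bipartite graphs,
min vertex cover = max matching = 4

Maximum matching has size 4, so minimum vertex cover also has size 4.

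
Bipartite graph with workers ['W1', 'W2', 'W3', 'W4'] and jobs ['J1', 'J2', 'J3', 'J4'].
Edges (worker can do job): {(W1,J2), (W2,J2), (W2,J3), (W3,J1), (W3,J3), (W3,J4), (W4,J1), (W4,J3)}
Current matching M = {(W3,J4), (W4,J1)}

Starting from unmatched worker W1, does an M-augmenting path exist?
Yes: W1 → J2

An M-augmenting path alternates non-matching / matching edges, starting and ending at unmatched vertices.
Path: W1 → J2
(J2 is unmatched in M, so the path is augmenting.)
Flipping edges along this path would increase |M| from 2 to 3.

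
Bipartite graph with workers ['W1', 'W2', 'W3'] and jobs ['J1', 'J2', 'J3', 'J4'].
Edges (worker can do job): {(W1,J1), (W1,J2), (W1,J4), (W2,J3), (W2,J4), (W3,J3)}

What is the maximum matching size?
Maximum matching size = 3

Maximum matching: {(W1,J1), (W2,J4), (W3,J3)}
Size: 3

This assigns 3 workers to 3 distinct jobs.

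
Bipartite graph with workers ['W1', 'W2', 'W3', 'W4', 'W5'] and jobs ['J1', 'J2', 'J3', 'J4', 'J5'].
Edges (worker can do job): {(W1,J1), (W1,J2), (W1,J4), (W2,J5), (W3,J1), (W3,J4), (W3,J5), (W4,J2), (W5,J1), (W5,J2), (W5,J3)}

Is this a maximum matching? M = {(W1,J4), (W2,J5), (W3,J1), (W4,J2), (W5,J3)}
Yes, size 5 is maximum

Proposed matching has size 5.
Maximum matching size for this graph: 5.

This is a maximum matching.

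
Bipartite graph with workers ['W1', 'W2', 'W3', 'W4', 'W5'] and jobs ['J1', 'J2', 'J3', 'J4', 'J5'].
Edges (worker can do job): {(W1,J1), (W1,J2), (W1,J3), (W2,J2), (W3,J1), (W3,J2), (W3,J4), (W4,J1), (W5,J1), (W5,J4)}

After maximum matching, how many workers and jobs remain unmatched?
Unmatched: 1 workers, 1 jobs

Maximum matching size: 4
Workers: 5 total, 4 matched, 1 unmatched
Jobs: 5 total, 4 matched, 1 unmatched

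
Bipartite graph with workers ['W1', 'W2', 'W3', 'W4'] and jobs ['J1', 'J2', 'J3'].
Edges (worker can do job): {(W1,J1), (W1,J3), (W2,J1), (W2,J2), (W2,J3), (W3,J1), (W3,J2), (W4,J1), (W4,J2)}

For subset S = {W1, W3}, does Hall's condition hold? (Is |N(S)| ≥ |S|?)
Yes: |N(S)| = 3, |S| = 2

Subset S = {W1, W3}
Neighbors N(S) = {J1, J2, J3}

|N(S)| = 3, |S| = 2
Hall's condition: |N(S)| ≥ |S| is satisfied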